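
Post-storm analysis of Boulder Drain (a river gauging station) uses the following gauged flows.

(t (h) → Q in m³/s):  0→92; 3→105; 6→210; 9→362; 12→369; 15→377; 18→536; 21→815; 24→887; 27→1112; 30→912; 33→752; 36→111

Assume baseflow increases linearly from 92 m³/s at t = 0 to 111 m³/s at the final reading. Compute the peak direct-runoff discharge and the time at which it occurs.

Q_p = 1005.75 m³/s at t = 27 h

Subtracting baseflow gives direct-runoff ordinates: 0.00, 11.42, 114.83, 265.25, 270.67, 277.08, 434.50, 711.92, 782.33, 1005.75, 804.17, 642.58, 0.00 m³/s.
The maximum is 1005.75 m³/s, occurring at the reading for t = 27 h.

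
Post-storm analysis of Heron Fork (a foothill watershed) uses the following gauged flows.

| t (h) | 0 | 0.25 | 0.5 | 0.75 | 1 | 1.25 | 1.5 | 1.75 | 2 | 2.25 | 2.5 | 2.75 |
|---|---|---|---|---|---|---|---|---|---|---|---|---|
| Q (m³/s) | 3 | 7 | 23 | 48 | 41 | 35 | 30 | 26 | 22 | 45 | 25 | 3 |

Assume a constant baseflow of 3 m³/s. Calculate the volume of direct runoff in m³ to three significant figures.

V ≈ 2.45 × 10^5 m³

Direct-runoff ordinates (Q − Q_b): 0.0, 4.0, 20.0, 45.0, 38.0, 32.0, 27.0, 23.0, 19.0, 42.0, 22.0, 0.0 m³/s.
ΣQ_DR = 272.0 m³/s.
With Δt = 0.25 h = 900 s, V = ΣQ_DR · Δt = 272.0 × 900 = 2.45 × 10^5 m³.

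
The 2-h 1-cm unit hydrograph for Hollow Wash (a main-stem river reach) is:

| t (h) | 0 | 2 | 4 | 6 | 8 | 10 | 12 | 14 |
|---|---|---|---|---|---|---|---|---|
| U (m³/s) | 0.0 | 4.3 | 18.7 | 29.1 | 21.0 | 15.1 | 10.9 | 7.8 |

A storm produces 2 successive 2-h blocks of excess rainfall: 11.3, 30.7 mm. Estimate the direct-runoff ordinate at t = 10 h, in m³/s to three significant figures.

By discrete convolution, Q_j = Σ (P_i / 10 mm) · U_{j−i}.
At t = 10 h (j=5): Q = (11.3/10)·15.1 + (30.7/10)·21.0 = 81.5 m³/s.

Q ≈ 81.5 m³/s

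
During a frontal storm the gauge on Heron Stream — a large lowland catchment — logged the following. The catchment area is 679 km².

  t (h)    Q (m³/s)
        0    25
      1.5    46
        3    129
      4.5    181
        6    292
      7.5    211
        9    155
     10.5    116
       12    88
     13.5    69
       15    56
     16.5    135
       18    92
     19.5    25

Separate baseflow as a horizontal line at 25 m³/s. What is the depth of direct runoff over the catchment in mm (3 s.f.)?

d ≈ 10.1 mm

Direct runoff: 0.0, 21.0, 104.0, 156.0, 267.0, 186.0, 130.0, 91.0, 63.0, 44.0, 31.0, 110.0, 67.0, 0.0 m³/s; ΣQ_DR = 1270 m³/s.
V = ΣQ_DR · Δt = 1270 × 5400 s = 6.858 × 10^6 m³.
Over A = 679 km², depth = V / A = 10.1 mm.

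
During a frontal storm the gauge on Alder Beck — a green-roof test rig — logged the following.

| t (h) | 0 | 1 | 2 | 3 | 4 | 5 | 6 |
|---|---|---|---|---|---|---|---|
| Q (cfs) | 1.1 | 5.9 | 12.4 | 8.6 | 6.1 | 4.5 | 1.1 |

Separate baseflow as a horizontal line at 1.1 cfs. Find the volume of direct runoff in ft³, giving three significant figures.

V ≈ 1.15 × 10^5 ft³

Direct-runoff ordinates (Q − Q_b): 0.0, 4.8, 11.3, 7.5, 5.0, 3.4, 0.0 cfs.
ΣQ_DR = 32.00 cfs.
With Δt = 1 h = 3600 s, V = ΣQ_DR · Δt = 32.00 × 3600 = 1.15 × 10^5 ft³.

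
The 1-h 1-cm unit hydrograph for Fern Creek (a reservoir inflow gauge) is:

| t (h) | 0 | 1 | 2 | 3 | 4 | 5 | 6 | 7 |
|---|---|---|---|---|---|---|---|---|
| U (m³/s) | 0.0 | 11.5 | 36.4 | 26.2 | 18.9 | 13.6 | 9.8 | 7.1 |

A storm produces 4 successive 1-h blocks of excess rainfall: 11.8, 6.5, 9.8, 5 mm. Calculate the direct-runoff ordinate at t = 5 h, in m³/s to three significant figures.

By discrete convolution, Q_j = Σ (P_i / 10 mm) · U_{j−i}.
At t = 5 h (j=5): Q = (11.8/10)·13.6 + (6.5/10)·18.9 + (9.8/10)·26.2 + (5/10)·36.4 = 72.2 m³/s.

Q ≈ 72.2 m³/s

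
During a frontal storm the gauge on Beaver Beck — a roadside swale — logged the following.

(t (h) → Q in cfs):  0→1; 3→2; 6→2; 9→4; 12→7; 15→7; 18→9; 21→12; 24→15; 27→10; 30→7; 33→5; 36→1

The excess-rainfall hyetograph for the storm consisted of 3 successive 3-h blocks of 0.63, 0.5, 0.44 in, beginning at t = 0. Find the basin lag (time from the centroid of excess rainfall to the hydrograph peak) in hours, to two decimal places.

t_L ≈ 19.86 h

Centroid of excess rainfall: t_c = Σ P_i·t̄_i / ΣP_i = 4.1369 h (block centres at 1.5, 4.5, 7.5 h).
Hydrograph peak occurs at t = 24 h, so basin lag t_L = 24 − 4.1369 = 19.86 h.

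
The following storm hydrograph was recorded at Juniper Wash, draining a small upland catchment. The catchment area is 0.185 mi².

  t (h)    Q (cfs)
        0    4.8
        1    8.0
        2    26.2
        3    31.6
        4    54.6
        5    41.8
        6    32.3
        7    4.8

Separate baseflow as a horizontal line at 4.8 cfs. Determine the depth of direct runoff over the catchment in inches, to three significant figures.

Direct runoff: 0.0, 3.2, 21.4, 26.8, 49.8, 37.0, 27.5, 0.0 cfs; ΣQ_DR = 165.7 cfs.
V = ΣQ_DR · Δt = 165.7 × 3600 s = 5.965 × 10^5 ft³.
Over A = 0.185 mi², depth = V / A = 1.39 in.

d ≈ 1.39 in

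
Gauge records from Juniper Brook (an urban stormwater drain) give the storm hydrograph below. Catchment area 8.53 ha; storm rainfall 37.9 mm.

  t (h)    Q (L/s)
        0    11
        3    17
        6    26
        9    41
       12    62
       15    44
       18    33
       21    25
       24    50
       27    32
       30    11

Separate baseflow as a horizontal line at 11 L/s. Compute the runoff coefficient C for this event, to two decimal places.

C ≈ 0.77

ΣQ_DR = 231.0 L/s; V = ΣQ_DR·Δt = 2.495 × 10^6 L.
Runoff depth d = V / A = 29.25 mm.
C = d / P = 29.25 / 37.9 = 0.77.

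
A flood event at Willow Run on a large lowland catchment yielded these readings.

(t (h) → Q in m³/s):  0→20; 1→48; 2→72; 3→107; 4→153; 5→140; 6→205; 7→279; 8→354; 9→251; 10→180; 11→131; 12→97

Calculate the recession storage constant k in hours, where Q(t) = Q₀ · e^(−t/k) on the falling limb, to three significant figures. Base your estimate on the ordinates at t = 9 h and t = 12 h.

k ≈ 3.16 h

On the falling limb, Q drops from 251 to 97 m³/s between t = 9 h and t = 12 h (Δt = 3 h).
k = −Δt / ln(Q₂/Q₁) = −3 / ln(97/251) = 3.16 h.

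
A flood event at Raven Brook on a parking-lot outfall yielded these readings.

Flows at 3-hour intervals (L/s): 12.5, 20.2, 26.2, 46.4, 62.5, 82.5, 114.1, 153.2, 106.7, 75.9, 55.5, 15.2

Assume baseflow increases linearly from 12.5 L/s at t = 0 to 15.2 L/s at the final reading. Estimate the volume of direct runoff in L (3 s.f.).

V ≈ 6.53 × 10^6 L

Direct-runoff ordinates (Q − Q_b): 0.00, 7.45, 13.21, 33.16, 49.02, 68.77, 100.13, 138.98, 92.24, 61.19, 40.55, 0.00 L/s.
ΣQ_DR = 604.7 L/s.
With Δt = 3 h = 10800 s, V = ΣQ_DR · Δt = 604.7 × 10800 = 6.53 × 10^6 L.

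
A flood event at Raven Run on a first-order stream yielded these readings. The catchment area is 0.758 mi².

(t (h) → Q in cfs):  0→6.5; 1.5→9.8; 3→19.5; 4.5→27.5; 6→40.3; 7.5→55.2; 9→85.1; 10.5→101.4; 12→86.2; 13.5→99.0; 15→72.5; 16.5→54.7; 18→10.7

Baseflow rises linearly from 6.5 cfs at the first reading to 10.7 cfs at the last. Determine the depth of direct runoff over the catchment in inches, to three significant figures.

d ≈ 1.71 in

Direct runoff: 0.00, 2.95, 12.30, 19.95, 32.40, 46.95, 76.50, 92.45, 76.90, 89.35, 62.50, 44.35, 0.00 cfs; ΣQ_DR = 556.6 cfs.
V = ΣQ_DR · Δt = 556.6 × 5400 s = 3.006 × 10^6 ft³.
Over A = 0.758 mi², depth = V / A = 1.71 in.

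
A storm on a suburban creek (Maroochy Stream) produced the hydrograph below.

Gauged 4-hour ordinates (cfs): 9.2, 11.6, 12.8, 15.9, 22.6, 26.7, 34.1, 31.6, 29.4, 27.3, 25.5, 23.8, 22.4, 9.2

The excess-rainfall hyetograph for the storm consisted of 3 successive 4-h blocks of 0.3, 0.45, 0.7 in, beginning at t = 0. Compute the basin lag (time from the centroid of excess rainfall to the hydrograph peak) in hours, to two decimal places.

t_L ≈ 16.90 h

Centroid of excess rainfall: t_c = Σ P_i·t̄_i / ΣP_i = 7.1034 h (block centres at 2, 6, 10 h).
Hydrograph peak occurs at t = 24 h, so basin lag t_L = 24 − 7.1034 = 16.90 h.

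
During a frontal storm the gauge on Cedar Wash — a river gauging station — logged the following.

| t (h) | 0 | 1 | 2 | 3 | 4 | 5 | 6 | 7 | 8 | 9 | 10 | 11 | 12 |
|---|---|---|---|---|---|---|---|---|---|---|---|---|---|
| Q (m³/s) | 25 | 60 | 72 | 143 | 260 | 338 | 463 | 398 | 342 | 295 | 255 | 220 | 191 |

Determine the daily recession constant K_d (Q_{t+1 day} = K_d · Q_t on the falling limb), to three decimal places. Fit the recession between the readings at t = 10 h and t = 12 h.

Between t = 10 h and t = 12 h the flow falls from 255 to 191 m³/s over 2×1 h = 2 h.
Per-interval ratio K = (191/255)^(1/2) = 0.8655; K_d = K^(24/1) = 0.031.

K_d ≈ 0.031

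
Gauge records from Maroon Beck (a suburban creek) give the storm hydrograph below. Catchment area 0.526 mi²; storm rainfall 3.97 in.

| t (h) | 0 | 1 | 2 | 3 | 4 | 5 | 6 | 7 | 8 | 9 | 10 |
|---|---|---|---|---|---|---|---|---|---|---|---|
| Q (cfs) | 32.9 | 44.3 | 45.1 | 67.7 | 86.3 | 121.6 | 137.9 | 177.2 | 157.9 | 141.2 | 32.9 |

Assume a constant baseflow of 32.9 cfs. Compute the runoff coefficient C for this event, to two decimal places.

C ≈ 0.51

ΣQ_DR = 683.1 cfs; V = ΣQ_DR·Δt = 2.459 × 10^6 ft³.
Runoff depth d = V / A = 2.012 in.
C = d / P = 2.012 / 3.97 = 0.51.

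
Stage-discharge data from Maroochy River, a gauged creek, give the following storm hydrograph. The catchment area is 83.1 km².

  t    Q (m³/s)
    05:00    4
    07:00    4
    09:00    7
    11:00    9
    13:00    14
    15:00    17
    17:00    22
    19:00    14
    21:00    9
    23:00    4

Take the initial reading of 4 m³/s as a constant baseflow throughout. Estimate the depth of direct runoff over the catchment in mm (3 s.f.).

Direct runoff: 0.0, 0.0, 3.0, 5.0, 10.0, 13.0, 18.0, 10.0, 5.0, 0.0 m³/s; ΣQ_DR = 64.00 m³/s.
V = ΣQ_DR · Δt = 64.00 × 7200 s = 4.608 × 10^5 m³.
Over A = 83.1 km², depth = V / A = 5.55 mm.

d ≈ 5.55 mm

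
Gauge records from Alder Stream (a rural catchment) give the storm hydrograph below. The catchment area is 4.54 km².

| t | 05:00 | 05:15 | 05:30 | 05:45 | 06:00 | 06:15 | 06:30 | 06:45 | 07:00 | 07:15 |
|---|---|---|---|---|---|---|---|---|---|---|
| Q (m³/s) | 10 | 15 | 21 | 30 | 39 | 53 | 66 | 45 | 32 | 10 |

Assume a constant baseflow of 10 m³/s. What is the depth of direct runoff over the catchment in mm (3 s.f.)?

d ≈ 43.8 mm

Direct runoff: 0.0, 5.0, 11.0, 20.0, 29.0, 43.0, 56.0, 35.0, 22.0, 0.0 m³/s; ΣQ_DR = 221.0 m³/s.
V = ΣQ_DR · Δt = 221.0 × 900 s = 1.989 × 10^5 m³.
Over A = 4.54 km², depth = V / A = 43.8 mm.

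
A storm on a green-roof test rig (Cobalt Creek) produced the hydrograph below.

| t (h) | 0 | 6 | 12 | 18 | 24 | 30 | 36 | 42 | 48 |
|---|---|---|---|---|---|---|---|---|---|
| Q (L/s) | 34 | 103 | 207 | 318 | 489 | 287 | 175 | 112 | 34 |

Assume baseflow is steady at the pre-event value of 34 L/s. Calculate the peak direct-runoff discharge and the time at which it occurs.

Subtracting baseflow gives direct-runoff ordinates: 0.0, 69.0, 173.0, 284.0, 455.0, 253.0, 141.0, 78.0, 0.0 L/s.
The maximum is 455.0 L/s, occurring at the reading for t = 24 h.

Q_p = 455.0 L/s at t = 24 h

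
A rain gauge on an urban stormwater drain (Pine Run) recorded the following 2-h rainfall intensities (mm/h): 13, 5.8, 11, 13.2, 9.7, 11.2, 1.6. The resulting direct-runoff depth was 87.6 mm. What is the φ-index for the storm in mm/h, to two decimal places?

Only the 6 blocks with intensity above φ contribute runoff: 13, 5.8, 11, 13.2, 9.7, 11.2 mm/h.
Σ(I−φ)·Δt = d  ⇒  (13+5.8+11+13.2+9.7+11.2 − 6φ)·2 = 87.6
φ = (63.90 − 87.6/2) / 6 = 3.35 mm/h.

φ ≈ 3.35 mm/h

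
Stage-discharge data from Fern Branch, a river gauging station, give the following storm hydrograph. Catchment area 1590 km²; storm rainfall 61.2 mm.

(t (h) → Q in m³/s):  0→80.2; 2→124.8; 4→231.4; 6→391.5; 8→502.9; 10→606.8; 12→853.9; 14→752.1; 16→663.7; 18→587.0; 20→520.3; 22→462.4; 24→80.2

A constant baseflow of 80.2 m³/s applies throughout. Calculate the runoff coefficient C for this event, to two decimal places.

C ≈ 0.36

ΣQ_DR = 4815 m³/s; V = ΣQ_DR·Δt = 3.467 × 10^7 m³.
Runoff depth d = V / A = 21.80 mm.
C = d / P = 21.80 / 61.2 = 0.36.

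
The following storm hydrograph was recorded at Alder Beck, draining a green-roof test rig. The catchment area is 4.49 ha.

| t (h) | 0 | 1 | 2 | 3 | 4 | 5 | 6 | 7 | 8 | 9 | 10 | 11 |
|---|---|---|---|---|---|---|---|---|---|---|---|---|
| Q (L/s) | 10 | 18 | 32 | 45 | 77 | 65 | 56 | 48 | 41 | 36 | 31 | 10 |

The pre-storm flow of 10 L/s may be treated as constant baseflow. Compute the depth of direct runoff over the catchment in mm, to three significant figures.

Direct runoff: 0.0, 8.0, 22.0, 35.0, 67.0, 55.0, 46.0, 38.0, 31.0, 26.0, 21.0, 0.0 L/s; ΣQ_DR = 349.0 L/s.
V = ΣQ_DR · Δt = 349.0 × 3600 s = 1.256 × 10^6 L.
Over A = 4.49 ha, depth = V / A = 28.0 mm.

d ≈ 28.0 mm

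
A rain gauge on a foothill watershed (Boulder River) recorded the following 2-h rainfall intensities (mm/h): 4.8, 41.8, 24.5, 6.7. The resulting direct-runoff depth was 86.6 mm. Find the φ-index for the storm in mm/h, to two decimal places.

φ ≈ 11.50 mm/h

Only the 2 blocks with intensity above φ contribute runoff: 41.8, 24.5 mm/h.
Σ(I−φ)·Δt = d  ⇒  (41.8+24.5 − 2φ)·2 = 86.6
φ = (66.30 − 86.6/2) / 2 = 11.50 mm/h.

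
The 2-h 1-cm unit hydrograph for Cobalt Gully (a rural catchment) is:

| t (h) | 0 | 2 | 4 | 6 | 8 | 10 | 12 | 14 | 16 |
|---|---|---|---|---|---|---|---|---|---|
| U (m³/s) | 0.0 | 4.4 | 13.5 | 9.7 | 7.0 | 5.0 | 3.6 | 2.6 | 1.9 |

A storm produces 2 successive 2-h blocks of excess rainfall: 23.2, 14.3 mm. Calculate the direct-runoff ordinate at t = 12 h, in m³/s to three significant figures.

Q ≈ 15.5 m³/s

By discrete convolution, Q_j = Σ (P_i / 10 mm) · U_{j−i}.
At t = 12 h (j=6): Q = (23.2/10)·3.6 + (14.3/10)·5.0 = 15.5 m³/s.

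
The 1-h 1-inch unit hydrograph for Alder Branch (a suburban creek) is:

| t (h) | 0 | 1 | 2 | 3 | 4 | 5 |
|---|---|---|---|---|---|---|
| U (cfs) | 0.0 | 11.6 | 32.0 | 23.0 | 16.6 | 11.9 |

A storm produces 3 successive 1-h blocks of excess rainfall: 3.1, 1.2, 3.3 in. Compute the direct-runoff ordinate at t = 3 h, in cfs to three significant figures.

By discrete convolution, Q_j = Σ (P_i / 1 in) · U_{j−i}.
At t = 3 h (j=3): Q = (3.1/1)·23.0 + (1.2/1)·32.0 + (3.3/1)·11.6 = 148 cfs.

Q ≈ 148 cfs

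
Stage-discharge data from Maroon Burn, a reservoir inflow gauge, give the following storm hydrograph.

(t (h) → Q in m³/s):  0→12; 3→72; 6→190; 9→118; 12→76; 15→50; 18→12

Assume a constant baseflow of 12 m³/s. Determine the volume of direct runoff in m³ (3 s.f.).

V ≈ 4.82 × 10^6 m³

Direct-runoff ordinates (Q − Q_b): 0.0, 60.0, 178.0, 106.0, 64.0, 38.0, 0.0 m³/s.
ΣQ_DR = 446.0 m³/s.
With Δt = 3 h = 10800 s, V = ΣQ_DR · Δt = 446.0 × 10800 = 4.82 × 10^6 m³.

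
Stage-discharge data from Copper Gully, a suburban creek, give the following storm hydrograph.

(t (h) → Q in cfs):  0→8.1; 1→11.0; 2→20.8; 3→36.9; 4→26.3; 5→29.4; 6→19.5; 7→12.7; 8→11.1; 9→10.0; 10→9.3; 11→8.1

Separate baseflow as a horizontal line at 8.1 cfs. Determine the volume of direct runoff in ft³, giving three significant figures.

V ≈ 3.82 × 10^5 ft³

Direct-runoff ordinates (Q − Q_b): 0.0, 2.9, 12.7, 28.8, 18.2, 21.3, 11.4, 4.6, 3.0, 1.9, 1.2, 0.0 cfs.
ΣQ_DR = 106.0 cfs.
With Δt = 1 h = 3600 s, V = ΣQ_DR · Δt = 106.0 × 3600 = 3.82 × 10^5 ft³.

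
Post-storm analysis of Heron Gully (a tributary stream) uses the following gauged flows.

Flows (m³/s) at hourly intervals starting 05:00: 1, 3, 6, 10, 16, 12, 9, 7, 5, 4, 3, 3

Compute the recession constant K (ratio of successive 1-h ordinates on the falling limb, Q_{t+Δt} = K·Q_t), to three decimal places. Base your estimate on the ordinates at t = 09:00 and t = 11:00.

K ≈ 0.750

Using the recession-limb readings at t = 09:00 and t = 11:00: Q falls from 16 to 9 m³/s over 2 intervals.
K = (Q₂/Q₁)^(1/2) = (9/16)^(1/2) = 0.750.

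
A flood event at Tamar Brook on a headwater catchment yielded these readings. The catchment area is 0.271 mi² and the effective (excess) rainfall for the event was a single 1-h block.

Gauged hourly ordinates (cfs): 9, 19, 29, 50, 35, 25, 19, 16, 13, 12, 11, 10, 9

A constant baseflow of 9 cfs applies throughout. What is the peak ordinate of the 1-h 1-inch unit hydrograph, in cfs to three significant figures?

U_p ≈ 51.2 cfs

Direct runoff: 0.0, 10.0, 20.0, 41.0, 26.0, 16.0, 10.0, 7.0, 4.0, 3.0, 2.0, 1.0, 0.0 cfs; ΣQ_DR = 140.0 cfs, peak = 41.0 cfs.
Runoff depth d = ΣQ_DR·Δt / A = 140.0 × 3600 / (0.271 mi²) = 0.8005 in.
The 1-inch UH is the DRH scaled by (1 in)/d, so U_p = 41.0 × 1/0.8005 = 51.2 cfs.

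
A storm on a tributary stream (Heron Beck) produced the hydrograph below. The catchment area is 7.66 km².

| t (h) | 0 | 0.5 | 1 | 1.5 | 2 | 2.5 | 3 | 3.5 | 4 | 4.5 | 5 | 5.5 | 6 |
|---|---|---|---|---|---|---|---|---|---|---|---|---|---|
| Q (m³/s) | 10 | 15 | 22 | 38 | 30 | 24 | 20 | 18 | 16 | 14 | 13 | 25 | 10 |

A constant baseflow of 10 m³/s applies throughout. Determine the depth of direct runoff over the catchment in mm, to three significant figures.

d ≈ 29.4 mm

Direct runoff: 0.0, 5.0, 12.0, 28.0, 20.0, 14.0, 10.0, 8.0, 6.0, 4.0, 3.0, 15.0, 0.0 m³/s; ΣQ_DR = 125.0 m³/s.
V = ΣQ_DR · Δt = 125.0 × 1800 s = 2.250 × 10^5 m³.
Over A = 7.66 km², depth = V / A = 29.4 mm.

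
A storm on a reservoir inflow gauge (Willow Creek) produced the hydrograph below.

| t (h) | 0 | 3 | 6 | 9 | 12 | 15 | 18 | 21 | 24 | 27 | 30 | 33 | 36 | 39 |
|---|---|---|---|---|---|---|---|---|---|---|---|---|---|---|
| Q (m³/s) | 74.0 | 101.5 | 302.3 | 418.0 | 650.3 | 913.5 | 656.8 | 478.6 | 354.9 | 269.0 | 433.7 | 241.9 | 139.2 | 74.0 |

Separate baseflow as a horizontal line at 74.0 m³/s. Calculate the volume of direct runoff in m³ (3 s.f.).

Direct-runoff ordinates (Q − Q_b): 0.0, 27.5, 228.3, 344.0, 576.3, 839.5, 582.8, 404.6, 280.9, 195.0, 359.7, 167.9, 65.2, 0.0 m³/s.
ΣQ_DR = 4072 m³/s.
With Δt = 3 h = 10800 s, V = ΣQ_DR · Δt = 4072 × 10800 = 4.40 × 10^7 m³.

V ≈ 4.40 × 10^7 m³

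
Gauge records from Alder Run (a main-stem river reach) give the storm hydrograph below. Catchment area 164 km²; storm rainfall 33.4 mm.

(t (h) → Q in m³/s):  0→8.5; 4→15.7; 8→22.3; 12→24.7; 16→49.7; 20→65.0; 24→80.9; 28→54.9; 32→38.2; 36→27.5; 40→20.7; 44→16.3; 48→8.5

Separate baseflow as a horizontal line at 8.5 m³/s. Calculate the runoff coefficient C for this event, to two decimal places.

C ≈ 0.85

ΣQ_DR = 322.4 m³/s; V = ΣQ_DR·Δt = 4.643 × 10^6 m³.
Runoff depth d = V / A = 28.31 mm.
C = d / P = 28.31 / 33.4 = 0.85.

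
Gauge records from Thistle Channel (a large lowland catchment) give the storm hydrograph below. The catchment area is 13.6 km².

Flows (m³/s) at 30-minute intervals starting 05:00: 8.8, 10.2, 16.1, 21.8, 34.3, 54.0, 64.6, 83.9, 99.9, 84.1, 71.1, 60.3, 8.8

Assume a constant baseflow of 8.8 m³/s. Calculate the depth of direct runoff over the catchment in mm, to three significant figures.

d ≈ 66.6 mm

Direct runoff: 0.0, 1.4, 7.3, 13.0, 25.5, 45.2, 55.8, 75.1, 91.1, 75.3, 62.3, 51.5, 0.0 m³/s; ΣQ_DR = 503.5 m³/s.
V = ΣQ_DR · Δt = 503.5 × 1800 s = 9.063 × 10^5 m³.
Over A = 13.6 km², depth = V / A = 66.6 mm.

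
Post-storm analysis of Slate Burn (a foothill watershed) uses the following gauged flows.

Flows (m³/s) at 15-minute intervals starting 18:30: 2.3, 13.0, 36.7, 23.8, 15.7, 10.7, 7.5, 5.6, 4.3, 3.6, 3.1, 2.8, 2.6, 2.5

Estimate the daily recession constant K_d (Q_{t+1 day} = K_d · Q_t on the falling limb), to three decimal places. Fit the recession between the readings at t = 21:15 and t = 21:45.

K_d ≈ 0.004

Between t = 21:15 and t = 21:45 the flow falls from 2.8 to 2.5 m³/s over 2×0.25 h = 0.5 h.
Per-interval ratio K = (2.5/2.8)^(1/2) = 0.9449; K_d = K^(24/0.25) = 0.004.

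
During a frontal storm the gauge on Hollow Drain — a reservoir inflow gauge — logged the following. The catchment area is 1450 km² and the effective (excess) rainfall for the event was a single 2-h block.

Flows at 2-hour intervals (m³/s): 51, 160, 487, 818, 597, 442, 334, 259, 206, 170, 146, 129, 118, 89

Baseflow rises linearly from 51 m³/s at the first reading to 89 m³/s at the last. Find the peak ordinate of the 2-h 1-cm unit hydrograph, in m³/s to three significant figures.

Direct runoff: 0.00, 106.08, 430.15, 758.23, 534.31, 376.38, 265.46, 187.54, 131.62, 92.69, 65.77, 45.85, 31.92, 0.00 m³/s; ΣQ_DR = 3026 m³/s, peak = 758.23 m³/s.
Runoff depth d = ΣQ_DR·Δt / A = 3026 × 7200 / (1450 km²) = 15.03 mm.
The 1-cm UH is the DRH scaled by (10 mm)/d, so U_p = 758.23 × 10/15.03 = 505 m³/s.

U_p ≈ 505 m³/s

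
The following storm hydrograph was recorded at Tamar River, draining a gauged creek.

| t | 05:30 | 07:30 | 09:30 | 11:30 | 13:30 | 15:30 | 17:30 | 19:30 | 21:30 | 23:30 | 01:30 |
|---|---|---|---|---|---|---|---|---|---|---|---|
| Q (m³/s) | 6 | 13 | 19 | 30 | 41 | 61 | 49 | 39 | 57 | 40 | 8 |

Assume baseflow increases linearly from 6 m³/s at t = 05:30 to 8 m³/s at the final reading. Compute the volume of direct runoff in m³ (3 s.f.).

V ≈ 2.06 × 10^6 m³

Direct-runoff ordinates (Q − Q_b): 0.00, 6.80, 12.60, 23.40, 34.20, 54.00, 41.80, 31.60, 49.40, 32.20, 0.00 m³/s.
ΣQ_DR = 286.0 m³/s.
With Δt = 2 h = 7200 s, V = ΣQ_DR · Δt = 286.0 × 7200 = 2.06 × 10^6 m³.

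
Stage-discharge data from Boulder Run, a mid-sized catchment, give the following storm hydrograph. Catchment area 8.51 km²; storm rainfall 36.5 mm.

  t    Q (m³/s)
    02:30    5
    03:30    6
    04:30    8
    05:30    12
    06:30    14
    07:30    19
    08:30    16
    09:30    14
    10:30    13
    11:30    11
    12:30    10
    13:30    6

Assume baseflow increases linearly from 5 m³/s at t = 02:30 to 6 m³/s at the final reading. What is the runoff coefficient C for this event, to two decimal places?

ΣQ_DR = 68.00 m³/s; V = ΣQ_DR·Δt = 2.448 × 10^5 m³.
Runoff depth d = V / A = 28.77 mm.
C = d / P = 28.77 / 36.5 = 0.79.

C ≈ 0.79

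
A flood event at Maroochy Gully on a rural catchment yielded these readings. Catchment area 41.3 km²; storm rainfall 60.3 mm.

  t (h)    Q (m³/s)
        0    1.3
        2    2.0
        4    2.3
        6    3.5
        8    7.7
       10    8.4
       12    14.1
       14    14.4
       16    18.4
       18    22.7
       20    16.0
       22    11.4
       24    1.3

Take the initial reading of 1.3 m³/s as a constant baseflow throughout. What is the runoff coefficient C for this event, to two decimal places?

ΣQ_DR = 106.6 m³/s; V = ΣQ_DR·Δt = 7.675 × 10^5 m³.
Runoff depth d = V / A = 18.58 mm.
C = d / P = 18.58 / 60.3 = 0.31.

C ≈ 0.31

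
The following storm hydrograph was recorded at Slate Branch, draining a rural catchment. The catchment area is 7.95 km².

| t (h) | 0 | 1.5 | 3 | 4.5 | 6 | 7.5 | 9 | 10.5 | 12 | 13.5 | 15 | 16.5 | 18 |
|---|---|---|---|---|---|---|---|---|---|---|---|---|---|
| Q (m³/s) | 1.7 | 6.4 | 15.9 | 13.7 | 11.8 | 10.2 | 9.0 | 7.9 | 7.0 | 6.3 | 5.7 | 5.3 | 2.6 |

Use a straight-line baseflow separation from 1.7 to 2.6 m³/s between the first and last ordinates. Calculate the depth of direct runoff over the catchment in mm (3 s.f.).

Direct runoff: 0.00, 4.62, 14.05, 11.78, 9.80, 8.12, 6.85, 5.67, 4.70, 3.92, 3.25, 2.77, 0.00 m³/s; ΣQ_DR = 75.55 m³/s.
V = ΣQ_DR · Δt = 75.55 × 5400 s = 4.080 × 10^5 m³.
Over A = 7.95 km², depth = V / A = 51.3 mm.

d ≈ 51.3 mm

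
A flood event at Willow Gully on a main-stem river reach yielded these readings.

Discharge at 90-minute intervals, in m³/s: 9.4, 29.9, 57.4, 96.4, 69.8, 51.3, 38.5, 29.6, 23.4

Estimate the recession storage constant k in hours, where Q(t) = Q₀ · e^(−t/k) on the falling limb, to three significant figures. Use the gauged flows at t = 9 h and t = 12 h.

k ≈ 6.03 h

On the falling limb, Q drops from 38.5 to 23.4 m³/s between t = 9 h and t = 12 h (Δt = 3 h).
k = −Δt / ln(Q₂/Q₁) = −3 / ln(23.4/38.5) = 6.03 h.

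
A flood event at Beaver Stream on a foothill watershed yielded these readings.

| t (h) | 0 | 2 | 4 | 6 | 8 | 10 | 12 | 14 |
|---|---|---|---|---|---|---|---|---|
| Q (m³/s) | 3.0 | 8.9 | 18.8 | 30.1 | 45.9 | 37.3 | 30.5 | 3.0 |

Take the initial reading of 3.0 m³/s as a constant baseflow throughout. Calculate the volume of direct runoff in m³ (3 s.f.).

Direct-runoff ordinates (Q − Q_b): 0.0, 5.9, 15.8, 27.1, 42.9, 34.3, 27.5, 0.0 m³/s.
ΣQ_DR = 153.5 m³/s.
With Δt = 2 h = 7200 s, V = ΣQ_DR · Δt = 153.5 × 7200 = 1.11 × 10^6 m³.

V ≈ 1.11 × 10^6 m³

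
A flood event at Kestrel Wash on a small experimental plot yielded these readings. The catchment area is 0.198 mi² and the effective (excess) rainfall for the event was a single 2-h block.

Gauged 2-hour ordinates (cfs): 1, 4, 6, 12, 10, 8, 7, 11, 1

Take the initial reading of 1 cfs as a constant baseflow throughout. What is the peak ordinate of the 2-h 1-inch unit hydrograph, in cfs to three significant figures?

Direct runoff: 0.0, 3.0, 5.0, 11.0, 9.0, 7.0, 6.0, 10.0, 0.0 cfs; ΣQ_DR = 51.00 cfs, peak = 11.0 cfs.
Runoff depth d = ΣQ_DR·Δt / A = 51.00 × 7200 / (0.198 mi²) = 0.7983 in.
The 1-inch UH is the DRH scaled by (1 in)/d, so U_p = 11.0 × 1/0.7983 = 13.8 cfs.

U_p ≈ 13.8 cfs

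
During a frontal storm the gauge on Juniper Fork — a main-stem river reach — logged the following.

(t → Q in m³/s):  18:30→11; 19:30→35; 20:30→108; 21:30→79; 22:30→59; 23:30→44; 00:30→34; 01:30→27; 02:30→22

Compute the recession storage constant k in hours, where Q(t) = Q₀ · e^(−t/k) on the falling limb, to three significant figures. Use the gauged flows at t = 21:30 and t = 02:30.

k ≈ 3.91 h

On the falling limb, Q drops from 79 to 22 m³/s between t = 21:30 and t = 02:30 (Δt = 5 h).
k = −Δt / ln(Q₂/Q₁) = −5 / ln(22/79) = 3.91 h.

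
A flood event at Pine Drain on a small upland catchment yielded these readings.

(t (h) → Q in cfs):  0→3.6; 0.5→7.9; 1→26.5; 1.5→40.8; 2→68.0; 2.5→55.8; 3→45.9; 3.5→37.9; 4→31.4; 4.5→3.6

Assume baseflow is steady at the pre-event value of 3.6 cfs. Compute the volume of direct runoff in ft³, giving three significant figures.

V ≈ 5.14 × 10^5 ft³

Direct-runoff ordinates (Q − Q_b): 0.0, 4.3, 22.9, 37.2, 64.4, 52.2, 42.3, 34.3, 27.8, 0.0 cfs.
ΣQ_DR = 285.4 cfs.
With Δt = 0.5 h = 1800 s, V = ΣQ_DR · Δt = 285.4 × 1800 = 5.14 × 10^5 ft³.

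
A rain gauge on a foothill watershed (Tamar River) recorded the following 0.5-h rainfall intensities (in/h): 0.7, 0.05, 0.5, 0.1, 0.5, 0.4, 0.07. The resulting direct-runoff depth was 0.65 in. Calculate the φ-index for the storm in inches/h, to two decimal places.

φ ≈ 0.20 in/h

Only the 4 blocks with intensity above φ contribute runoff: 0.7, 0.5, 0.5, 0.4 in/h.
Σ(I−φ)·Δt = d  ⇒  (0.7+0.5+0.5+0.4 − 4φ)·0.5 = 0.65
φ = (2.100 − 0.65/0.5) / 4 = 0.20 in/h.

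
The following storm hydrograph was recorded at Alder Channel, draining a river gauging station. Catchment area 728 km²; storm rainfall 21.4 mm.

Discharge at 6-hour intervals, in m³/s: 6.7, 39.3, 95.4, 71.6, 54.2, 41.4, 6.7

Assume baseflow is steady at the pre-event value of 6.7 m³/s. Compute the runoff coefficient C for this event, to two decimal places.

C ≈ 0.37

ΣQ_DR = 268.4 m³/s; V = ΣQ_DR·Δt = 5.797 × 10^6 m³.
Runoff depth d = V / A = 7.964 mm.
C = d / P = 7.964 / 21.4 = 0.37.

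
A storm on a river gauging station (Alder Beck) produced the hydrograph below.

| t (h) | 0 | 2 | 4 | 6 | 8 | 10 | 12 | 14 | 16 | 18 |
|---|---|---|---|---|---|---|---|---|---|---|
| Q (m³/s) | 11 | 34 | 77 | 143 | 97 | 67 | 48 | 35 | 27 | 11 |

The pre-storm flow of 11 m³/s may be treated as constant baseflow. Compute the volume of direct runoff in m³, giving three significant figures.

V ≈ 3.17 × 10^6 m³

Direct-runoff ordinates (Q − Q_b): 0.0, 23.0, 66.0, 132.0, 86.0, 56.0, 37.0, 24.0, 16.0, 0.0 m³/s.
ΣQ_DR = 440.0 m³/s.
With Δt = 2 h = 7200 s, V = ΣQ_DR · Δt = 440.0 × 7200 = 3.17 × 10^6 m³.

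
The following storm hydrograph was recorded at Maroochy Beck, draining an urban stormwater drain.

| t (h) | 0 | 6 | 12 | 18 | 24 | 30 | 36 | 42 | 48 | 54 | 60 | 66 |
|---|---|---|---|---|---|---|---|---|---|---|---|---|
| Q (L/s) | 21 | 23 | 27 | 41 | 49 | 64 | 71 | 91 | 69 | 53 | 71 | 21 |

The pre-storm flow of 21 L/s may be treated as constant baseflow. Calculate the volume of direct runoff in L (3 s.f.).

Direct-runoff ordinates (Q − Q_b): 0.0, 2.0, 6.0, 20.0, 28.0, 43.0, 50.0, 70.0, 48.0, 32.0, 50.0, 0.0 L/s.
ΣQ_DR = 349.0 L/s.
With Δt = 6 h = 21600 s, V = ΣQ_DR · Δt = 349.0 × 21600 = 7.54 × 10^6 L.

V ≈ 7.54 × 10^6 L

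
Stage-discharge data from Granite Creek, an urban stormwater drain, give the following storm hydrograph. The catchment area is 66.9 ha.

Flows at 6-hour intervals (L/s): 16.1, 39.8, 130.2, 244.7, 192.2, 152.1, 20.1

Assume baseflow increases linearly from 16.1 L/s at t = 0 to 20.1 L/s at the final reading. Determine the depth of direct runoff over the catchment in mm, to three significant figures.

d ≈ 21.6 mm

Direct runoff: 0.00, 23.03, 112.77, 226.60, 173.43, 132.67, 0.00 L/s; ΣQ_DR = 668.5 L/s.
V = ΣQ_DR · Δt = 668.5 × 21600 s = 1.444 × 10^7 L.
Over A = 66.9 ha, depth = V / A = 21.6 mm.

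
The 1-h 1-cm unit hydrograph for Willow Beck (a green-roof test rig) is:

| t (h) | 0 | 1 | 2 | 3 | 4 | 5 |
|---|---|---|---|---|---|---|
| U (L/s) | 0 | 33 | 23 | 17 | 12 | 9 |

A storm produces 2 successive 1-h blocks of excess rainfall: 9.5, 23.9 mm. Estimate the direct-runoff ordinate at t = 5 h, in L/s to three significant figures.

By discrete convolution, Q_j = Σ (P_i / 10 mm) · U_{j−i}.
At t = 5 h (j=5): Q = (9.5/10)·9 + (23.9/10)·12 = 37.2 L/s.

Q ≈ 37.2 L/s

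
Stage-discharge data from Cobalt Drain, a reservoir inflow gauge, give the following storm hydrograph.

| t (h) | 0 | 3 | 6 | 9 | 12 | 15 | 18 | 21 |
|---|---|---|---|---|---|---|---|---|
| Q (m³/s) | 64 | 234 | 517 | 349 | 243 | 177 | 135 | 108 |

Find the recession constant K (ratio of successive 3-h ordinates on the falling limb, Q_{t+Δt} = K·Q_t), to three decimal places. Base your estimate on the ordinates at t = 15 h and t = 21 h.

K ≈ 0.781

Using the recession-limb readings at t = 15 h and t = 21 h: Q falls from 177 to 108 m³/s over 2 intervals.
K = (Q₂/Q₁)^(1/2) = (108/177)^(1/2) = 0.781.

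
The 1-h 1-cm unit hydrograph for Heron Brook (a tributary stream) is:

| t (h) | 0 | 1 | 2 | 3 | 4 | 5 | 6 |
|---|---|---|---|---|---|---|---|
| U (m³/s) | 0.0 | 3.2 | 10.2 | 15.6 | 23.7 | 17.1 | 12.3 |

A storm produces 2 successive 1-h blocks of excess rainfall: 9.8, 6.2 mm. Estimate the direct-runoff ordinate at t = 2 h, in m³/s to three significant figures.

By discrete convolution, Q_j = Σ (P_i / 10 mm) · U_{j−i}.
At t = 2 h (j=2): Q = (9.8/10)·10.2 + (6.2/10)·3.2 = 12.0 m³/s.

Q ≈ 12.0 m³/s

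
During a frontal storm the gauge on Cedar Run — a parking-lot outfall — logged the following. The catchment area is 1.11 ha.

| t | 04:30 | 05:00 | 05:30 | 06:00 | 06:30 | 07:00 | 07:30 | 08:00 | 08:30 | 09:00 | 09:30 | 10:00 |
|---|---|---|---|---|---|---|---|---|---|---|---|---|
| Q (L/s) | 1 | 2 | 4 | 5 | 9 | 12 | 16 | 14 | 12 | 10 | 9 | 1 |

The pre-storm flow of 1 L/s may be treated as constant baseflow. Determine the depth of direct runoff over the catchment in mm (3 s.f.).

Direct runoff: 0.0, 1.0, 3.0, 4.0, 8.0, 11.0, 15.0, 13.0, 11.0, 9.0, 8.0, 0.0 L/s; ΣQ_DR = 83.00 L/s.
V = ΣQ_DR · Δt = 83.00 × 1800 s = 1.494 × 10^5 L.
Over A = 1.11 ha, depth = V / A = 13.5 mm.

d ≈ 13.5 mm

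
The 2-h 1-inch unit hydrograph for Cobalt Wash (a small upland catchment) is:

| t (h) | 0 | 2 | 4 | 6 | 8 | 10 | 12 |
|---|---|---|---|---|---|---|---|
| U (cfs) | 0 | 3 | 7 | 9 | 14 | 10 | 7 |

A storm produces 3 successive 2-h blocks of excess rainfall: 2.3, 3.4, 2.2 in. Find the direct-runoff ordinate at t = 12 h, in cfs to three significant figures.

By discrete convolution, Q_j = Σ (P_i / 1 in) · U_{j−i}.
At t = 12 h (j=6): Q = (2.3/1)·7 + (3.4/1)·10 + (2.2/1)·14 = 80.9 cfs.

Q ≈ 80.9 cfs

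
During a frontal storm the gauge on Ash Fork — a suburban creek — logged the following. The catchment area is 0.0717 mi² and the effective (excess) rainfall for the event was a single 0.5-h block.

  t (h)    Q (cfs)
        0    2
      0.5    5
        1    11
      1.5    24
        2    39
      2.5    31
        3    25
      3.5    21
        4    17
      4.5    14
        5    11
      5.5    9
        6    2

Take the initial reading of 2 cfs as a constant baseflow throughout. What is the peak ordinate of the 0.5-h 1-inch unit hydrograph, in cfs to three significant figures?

U_p ≈ 18.5 cfs

Direct runoff: 0.0, 3.0, 9.0, 22.0, 37.0, 29.0, 23.0, 19.0, 15.0, 12.0, 9.0, 7.0, 0.0 cfs; ΣQ_DR = 185.0 cfs, peak = 37.0 cfs.
Runoff depth d = ΣQ_DR·Δt / A = 185.0 × 1800 / (0.0717 mi²) = 1.999 in.
The 1-inch UH is the DRH scaled by (1 in)/d, so U_p = 37.0 × 1/1.999 = 18.5 cfs.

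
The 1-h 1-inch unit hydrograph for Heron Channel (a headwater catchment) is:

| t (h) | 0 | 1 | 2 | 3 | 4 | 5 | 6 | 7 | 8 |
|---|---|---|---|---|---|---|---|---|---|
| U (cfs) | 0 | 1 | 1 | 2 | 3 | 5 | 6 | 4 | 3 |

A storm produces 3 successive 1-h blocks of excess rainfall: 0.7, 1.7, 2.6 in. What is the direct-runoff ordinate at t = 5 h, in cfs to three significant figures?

Q ≈ 13.8 cfs

By discrete convolution, Q_j = Σ (P_i / 1 in) · U_{j−i}.
At t = 5 h (j=5): Q = (0.7/1)·5 + (1.7/1)·3 + (2.6/1)·2 = 13.8 cfs.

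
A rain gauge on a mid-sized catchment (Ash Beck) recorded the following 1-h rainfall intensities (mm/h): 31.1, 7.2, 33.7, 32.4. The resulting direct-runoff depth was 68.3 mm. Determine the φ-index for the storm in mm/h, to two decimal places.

φ ≈ 9.63 mm/h

Only the 3 blocks with intensity above φ contribute runoff: 31.1, 33.7, 32.4 mm/h.
Σ(I−φ)·Δt = d  ⇒  (31.1+33.7+32.4 − 3φ)·1 = 68.3
φ = (97.20 − 68.3/1) / 3 = 9.63 mm/h.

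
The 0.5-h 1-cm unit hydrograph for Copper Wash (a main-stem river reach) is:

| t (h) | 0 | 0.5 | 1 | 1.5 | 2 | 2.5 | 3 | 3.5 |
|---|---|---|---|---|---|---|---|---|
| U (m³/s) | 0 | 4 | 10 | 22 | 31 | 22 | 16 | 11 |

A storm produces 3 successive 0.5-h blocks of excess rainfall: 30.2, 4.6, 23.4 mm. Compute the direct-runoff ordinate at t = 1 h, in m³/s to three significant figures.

Q ≈ 32.0 m³/s

By discrete convolution, Q_j = Σ (P_i / 10 mm) · U_{j−i}.
At t = 1 h (j=2): Q = (30.2/10)·10 + (4.6/10)·4 + (23.4/10)·0 = 32.0 m³/s.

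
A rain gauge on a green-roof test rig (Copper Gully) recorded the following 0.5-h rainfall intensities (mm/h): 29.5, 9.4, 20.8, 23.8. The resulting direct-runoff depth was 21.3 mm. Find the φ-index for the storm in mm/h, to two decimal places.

Only the 3 blocks with intensity above φ contribute runoff: 29.5, 20.8, 23.8 mm/h.
Σ(I−φ)·Δt = d  ⇒  (29.5+20.8+23.8 − 3φ)·0.5 = 21.3
φ = (74.10 − 21.3/0.5) / 3 = 10.50 mm/h.

φ ≈ 10.50 mm/h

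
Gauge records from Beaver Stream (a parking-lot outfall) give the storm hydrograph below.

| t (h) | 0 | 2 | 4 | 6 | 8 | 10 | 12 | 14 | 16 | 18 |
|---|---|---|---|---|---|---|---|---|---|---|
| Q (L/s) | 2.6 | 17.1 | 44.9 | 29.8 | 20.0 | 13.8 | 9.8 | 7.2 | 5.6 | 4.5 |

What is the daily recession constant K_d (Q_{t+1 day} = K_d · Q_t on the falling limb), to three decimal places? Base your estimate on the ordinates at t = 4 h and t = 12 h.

Between t = 4 h and t = 12 h the flow falls from 44.9 to 9.8 L/s over 4×2 h = 8 h.
Per-interval ratio K = (9.8/44.9)^(1/4) = 0.6835; K_d = K^(24/2) = 0.010.

K_d ≈ 0.010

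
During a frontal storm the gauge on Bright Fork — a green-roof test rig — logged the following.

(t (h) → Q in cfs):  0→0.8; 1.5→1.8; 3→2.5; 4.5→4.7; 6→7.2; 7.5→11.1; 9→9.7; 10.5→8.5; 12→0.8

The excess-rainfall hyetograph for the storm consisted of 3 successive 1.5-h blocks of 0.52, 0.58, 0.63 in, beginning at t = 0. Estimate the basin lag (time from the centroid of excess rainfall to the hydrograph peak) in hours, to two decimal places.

t_L ≈ 5.15 h

Centroid of excess rainfall: t_c = Σ P_i·t̄_i / ΣP_i = 2.3454 h (block centres at 0.75, 2.25, 3.75 h).
Hydrograph peak occurs at t = 7.5 h, so basin lag t_L = 7.5 − 2.3454 = 5.15 h.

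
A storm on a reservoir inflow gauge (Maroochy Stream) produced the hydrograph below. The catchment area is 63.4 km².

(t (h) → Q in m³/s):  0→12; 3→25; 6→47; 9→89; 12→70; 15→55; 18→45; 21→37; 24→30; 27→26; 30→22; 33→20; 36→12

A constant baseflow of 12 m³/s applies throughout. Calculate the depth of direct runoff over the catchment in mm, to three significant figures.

Direct runoff: 0.0, 13.0, 35.0, 77.0, 58.0, 43.0, 33.0, 25.0, 18.0, 14.0, 10.0, 8.0, 0.0 m³/s; ΣQ_DR = 334.0 m³/s.
V = ΣQ_DR · Δt = 334.0 × 10800 s = 3.607 × 10^6 m³.
Over A = 63.4 km², depth = V / A = 56.9 mm.

d ≈ 56.9 mm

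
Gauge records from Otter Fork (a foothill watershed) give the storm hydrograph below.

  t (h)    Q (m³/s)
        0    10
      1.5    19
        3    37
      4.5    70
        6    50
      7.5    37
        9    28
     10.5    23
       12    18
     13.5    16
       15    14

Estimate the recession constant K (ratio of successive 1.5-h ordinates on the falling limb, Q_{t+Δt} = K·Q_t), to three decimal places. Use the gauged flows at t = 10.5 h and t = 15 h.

Using the recession-limb readings at t = 10.5 h and t = 15 h: Q falls from 23 to 14 m³/s over 3 intervals.
K = (Q₂/Q₁)^(1/3) = (14/23)^(1/3) = 0.847.

K ≈ 0.847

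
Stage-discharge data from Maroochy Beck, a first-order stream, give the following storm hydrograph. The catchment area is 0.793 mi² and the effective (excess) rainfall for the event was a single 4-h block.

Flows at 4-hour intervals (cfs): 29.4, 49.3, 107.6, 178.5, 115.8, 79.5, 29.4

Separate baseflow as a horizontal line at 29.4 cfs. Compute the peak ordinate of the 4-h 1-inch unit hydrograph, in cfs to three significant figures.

Direct runoff: 0.0, 19.9, 78.2, 149.1, 86.4, 50.1, 0.0 cfs; ΣQ_DR = 383.7 cfs, peak = 149.1 cfs.
Runoff depth d = ΣQ_DR·Δt / A = 383.7 × 14400 / (0.793 mi²) = 2.999 in.
The 1-inch UH is the DRH scaled by (1 in)/d, so U_p = 149.1 × 1/2.999 = 49.7 cfs.

U_p ≈ 49.7 cfs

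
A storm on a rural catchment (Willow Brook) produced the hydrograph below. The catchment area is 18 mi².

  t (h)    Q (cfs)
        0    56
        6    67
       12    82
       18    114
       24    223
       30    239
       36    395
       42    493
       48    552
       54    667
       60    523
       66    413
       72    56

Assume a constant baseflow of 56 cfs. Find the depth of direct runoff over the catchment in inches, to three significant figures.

Direct runoff: 0.0, 11.0, 26.0, 58.0, 167.0, 183.0, 339.0, 437.0, 496.0, 611.0, 467.0, 357.0, 0.0 cfs; ΣQ_DR = 3152 cfs.
V = ΣQ_DR · Δt = 3152 × 21600 s = 6.808 × 10^7 ft³.
Over A = 18 mi², depth = V / A = 1.63 in.

d ≈ 1.63 in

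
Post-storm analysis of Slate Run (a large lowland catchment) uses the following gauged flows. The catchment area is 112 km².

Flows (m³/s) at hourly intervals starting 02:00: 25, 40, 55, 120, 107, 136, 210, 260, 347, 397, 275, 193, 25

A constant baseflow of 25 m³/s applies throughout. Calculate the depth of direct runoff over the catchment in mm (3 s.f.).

Direct runoff: 0.0, 15.0, 30.0, 95.0, 82.0, 111.0, 185.0, 235.0, 322.0, 372.0, 250.0, 168.0, 0.0 m³/s; ΣQ_DR = 1865 m³/s.
V = ΣQ_DR · Δt = 1865 × 3600 s = 6.714 × 10^6 m³.
Over A = 112 km², depth = V / A = 59.9 mm.

d ≈ 59.9 mm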